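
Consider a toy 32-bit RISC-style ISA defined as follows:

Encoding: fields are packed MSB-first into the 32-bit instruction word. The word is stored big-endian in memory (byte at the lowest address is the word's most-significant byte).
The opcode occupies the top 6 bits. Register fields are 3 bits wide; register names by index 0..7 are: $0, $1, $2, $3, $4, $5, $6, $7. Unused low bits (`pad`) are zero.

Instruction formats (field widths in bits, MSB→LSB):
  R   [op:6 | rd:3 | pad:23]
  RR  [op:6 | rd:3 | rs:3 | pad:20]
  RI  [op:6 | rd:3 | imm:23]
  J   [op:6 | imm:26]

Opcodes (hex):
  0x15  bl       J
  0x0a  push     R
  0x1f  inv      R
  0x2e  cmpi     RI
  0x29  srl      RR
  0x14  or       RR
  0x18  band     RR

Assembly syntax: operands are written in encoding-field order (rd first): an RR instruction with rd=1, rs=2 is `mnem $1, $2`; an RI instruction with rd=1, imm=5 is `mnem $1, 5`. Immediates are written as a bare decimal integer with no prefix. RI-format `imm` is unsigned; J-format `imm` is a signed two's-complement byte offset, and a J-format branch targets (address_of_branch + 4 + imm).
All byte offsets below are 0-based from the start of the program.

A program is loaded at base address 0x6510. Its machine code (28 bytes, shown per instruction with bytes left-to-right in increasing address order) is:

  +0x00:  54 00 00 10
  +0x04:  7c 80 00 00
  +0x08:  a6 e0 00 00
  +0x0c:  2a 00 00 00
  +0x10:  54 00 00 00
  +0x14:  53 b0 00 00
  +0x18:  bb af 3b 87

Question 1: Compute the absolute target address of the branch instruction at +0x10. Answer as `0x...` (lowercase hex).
0x6524

@+10  big-endian(54 00 00 00) = 0x54000000
  top 6b → 0x15 → bl [J]
  [25:0] imm=0 = 0
  target = base 0x6510 + off 0x10 + 4 + imm 0 = 0x6524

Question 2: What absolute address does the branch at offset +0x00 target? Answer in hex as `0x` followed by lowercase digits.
off 0x00: read 54 00 00 10 as big → 0x54000010
  op=0x54000010>>26=0x15 ⇒ bl (J)
  imm@[25:0]=0x10 ⇒ 16
  target = base 0x6510 + off 0x00 + 4 + imm 16 = 0x6524

0x6524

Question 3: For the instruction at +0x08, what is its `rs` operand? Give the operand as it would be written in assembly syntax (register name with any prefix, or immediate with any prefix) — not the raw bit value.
+0x08: a6 e0 00 00 ⇒ word 0xa6e00000 (big)
  op=0xa6e00000>>26=0x29 ⇒ srl (RR)
  [25:23] rd=5 = $5
  [22:20] rs=6 = $6

$6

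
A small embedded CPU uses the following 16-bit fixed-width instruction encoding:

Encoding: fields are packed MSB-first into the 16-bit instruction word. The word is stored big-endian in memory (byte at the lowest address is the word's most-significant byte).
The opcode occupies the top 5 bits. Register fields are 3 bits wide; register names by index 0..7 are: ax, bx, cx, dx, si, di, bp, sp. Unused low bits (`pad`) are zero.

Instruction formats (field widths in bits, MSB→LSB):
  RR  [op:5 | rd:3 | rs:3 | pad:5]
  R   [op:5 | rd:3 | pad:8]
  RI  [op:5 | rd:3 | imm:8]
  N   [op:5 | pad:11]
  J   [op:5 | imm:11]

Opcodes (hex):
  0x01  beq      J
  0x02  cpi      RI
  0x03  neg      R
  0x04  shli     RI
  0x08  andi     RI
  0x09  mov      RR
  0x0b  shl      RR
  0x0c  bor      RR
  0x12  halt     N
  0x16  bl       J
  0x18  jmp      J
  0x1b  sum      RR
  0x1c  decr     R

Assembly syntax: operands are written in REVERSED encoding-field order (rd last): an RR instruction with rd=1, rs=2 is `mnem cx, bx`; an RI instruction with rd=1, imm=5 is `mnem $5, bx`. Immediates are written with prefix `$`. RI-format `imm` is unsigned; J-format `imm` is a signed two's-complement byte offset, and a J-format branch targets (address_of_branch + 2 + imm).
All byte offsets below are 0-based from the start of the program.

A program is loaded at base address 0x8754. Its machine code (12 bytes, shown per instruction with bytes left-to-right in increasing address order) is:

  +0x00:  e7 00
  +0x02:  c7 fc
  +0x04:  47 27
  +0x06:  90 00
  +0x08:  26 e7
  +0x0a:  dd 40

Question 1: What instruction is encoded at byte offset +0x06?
halt

off 0x06: read 90 00 as big → 0x9000
  top 5b → 0x12 → halt [N]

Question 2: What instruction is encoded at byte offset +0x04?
andi $39, sp

@+04  big-endian(47 27) = 0x4727
  opcode bits[15:11]=0x8: andi/RI
  [10:8] rd=7 = sp
  [7:0] imm=39 = $39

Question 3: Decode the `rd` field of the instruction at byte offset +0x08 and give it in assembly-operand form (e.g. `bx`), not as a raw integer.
@+08  big-endian(26 e7) = 0x26e7
  opcode bits[15:11]=0x4: shli/RI
  rd@[10:8]=0x6 ⇒ bp
  imm@[7:0]=0xe7 ⇒ $231

bp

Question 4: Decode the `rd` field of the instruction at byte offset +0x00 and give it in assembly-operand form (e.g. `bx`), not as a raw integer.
@+00  big-endian(e7 00) = 0xe700
  top 5b → 0x1c → decr [R]
  rd@[10:8]=0x7 ⇒ sp

sp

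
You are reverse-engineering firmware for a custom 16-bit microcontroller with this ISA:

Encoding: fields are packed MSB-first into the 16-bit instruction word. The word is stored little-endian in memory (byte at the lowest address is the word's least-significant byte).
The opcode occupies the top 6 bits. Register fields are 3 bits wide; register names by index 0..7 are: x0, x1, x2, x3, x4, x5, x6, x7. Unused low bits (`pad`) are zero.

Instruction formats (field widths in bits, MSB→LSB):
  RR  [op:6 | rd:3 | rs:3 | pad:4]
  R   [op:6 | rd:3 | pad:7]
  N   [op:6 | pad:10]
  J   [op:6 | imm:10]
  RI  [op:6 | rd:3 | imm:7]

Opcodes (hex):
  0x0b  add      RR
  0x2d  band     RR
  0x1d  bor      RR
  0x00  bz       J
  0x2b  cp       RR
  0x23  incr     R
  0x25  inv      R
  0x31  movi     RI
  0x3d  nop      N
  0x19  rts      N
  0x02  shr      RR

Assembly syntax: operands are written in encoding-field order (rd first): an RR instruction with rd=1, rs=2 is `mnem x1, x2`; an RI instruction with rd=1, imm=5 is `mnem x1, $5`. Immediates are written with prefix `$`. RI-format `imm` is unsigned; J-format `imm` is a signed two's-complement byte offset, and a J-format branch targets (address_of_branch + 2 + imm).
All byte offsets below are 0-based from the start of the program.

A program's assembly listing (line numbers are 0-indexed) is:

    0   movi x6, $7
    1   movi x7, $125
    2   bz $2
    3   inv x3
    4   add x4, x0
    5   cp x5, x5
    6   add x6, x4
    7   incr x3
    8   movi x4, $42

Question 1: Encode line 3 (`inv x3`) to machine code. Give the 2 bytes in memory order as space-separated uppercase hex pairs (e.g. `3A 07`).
80 95

3. inv fields op=0x25:6|rd=3:3|pad=0:7 → word 9580h → 80 95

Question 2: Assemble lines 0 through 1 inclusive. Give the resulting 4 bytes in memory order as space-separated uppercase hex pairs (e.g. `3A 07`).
0. movi fields op=0x31:6|rd=6:3|imm=7:7 → word c707h → 07 c7
1. movi fields op=0x31:6|rd=7:3|imm=125:7 → word c7fdh → fd c7

07 C7 FD C7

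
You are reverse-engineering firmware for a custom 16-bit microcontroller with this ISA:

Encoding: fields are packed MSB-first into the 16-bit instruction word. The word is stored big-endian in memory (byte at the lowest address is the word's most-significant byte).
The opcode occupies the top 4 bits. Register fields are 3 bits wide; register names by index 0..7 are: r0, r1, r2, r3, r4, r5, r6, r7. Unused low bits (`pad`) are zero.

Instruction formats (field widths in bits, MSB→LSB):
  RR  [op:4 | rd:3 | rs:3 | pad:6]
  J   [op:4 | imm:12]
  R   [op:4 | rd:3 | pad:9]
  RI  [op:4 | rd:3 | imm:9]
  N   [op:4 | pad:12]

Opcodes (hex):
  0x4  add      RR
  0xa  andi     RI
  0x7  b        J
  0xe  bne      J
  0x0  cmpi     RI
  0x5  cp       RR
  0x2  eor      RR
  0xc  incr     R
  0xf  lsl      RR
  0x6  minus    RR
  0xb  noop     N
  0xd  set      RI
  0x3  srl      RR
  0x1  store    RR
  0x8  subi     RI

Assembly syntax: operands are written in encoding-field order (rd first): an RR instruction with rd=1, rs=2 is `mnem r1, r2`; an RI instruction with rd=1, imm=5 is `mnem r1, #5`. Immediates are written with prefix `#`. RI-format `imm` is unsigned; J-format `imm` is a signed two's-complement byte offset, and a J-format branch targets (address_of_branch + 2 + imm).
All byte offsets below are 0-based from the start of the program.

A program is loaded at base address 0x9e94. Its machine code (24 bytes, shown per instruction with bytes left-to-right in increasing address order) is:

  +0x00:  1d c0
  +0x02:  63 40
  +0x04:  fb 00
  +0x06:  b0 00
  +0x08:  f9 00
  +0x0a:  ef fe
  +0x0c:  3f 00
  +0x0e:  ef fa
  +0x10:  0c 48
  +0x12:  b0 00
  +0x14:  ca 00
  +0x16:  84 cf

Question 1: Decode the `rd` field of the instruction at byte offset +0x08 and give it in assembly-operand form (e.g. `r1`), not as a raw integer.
r4

[08] f9 00 → 0xf900
  op=0xf900>>12=0xf ⇒ lsl (RR)
  rd@[11:9]=0x4 ⇒ r4
  rs@[8:6]=0x4 ⇒ r4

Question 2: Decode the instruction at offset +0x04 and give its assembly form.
lsl r5, r4

[04] fb 00 → 0xfb00
  op=0xfb00>>12=0xf ⇒ lsl (RR)
  rd@[11:9]=0x5 ⇒ r5
  rs@[8:6]=0x4 ⇒ r4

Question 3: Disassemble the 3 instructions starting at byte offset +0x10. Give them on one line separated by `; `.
cmpi r6, #72; noop; incr r5

[10] 0c 48 → 0x0c48
  op=0x0c48>>12=0x0 ⇒ cmpi (RI)
  rd: (w>>9)&0x7=0x6 → r6
  imm: (w>>0)&0x1ff=0x48 → #72
[12] b0 00 → 0xb000
  op=0xb000>>12=0xb ⇒ noop (N)
[14] ca 00 → 0xca00
  op=0xca00>>12=0xc ⇒ incr (R)
  rd: (w>>9)&0x7=0x5 → r5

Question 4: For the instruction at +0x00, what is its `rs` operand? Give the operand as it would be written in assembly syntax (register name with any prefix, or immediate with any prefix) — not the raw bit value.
+0x00: 1d c0 ⇒ word 0x1dc0 (big)
  op=0x1dc0>>12=0x1 ⇒ store (RR)
  rd@[11:9]=0x6 ⇒ r6
  rs@[8:6]=0x7 ⇒ r7

r7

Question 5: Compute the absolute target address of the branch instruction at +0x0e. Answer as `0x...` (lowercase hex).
off 0x0e: read ef fa as big → 0xeffa
  top 4b → 0xe → bne [J]
  imm: (w>>0)&0xfff=0xffa (s12→-6) → #-6
  target = base 0x9e94 + off 0x0e + 2 + imm -6 = 0x9e9e

0x9e9e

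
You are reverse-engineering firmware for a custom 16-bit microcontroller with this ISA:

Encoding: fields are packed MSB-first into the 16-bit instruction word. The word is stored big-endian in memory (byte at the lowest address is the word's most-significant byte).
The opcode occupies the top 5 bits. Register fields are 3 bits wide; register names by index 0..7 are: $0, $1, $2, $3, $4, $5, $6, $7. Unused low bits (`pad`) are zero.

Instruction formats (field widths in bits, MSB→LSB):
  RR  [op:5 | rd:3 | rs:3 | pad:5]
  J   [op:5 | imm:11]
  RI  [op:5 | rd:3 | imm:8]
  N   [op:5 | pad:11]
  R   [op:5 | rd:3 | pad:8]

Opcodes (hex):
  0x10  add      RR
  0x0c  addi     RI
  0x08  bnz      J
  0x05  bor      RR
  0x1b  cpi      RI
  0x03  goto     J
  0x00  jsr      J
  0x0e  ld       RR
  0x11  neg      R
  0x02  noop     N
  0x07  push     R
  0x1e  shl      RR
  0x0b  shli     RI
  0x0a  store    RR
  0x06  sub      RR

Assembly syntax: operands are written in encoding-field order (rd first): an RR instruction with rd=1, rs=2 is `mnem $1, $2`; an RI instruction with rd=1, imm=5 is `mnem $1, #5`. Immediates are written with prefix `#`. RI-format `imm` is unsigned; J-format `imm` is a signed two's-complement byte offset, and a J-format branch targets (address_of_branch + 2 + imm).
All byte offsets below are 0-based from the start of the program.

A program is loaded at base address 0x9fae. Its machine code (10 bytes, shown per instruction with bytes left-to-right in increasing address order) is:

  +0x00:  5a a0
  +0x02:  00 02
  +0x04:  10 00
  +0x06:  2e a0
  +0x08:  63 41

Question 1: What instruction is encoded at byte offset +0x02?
off 0x02: read 00 02 as big → 0x0002
  opcode bits[15:11]=0x0: jsr/J
  imm: (w>>0)&0x7ff=0x2 → #2

jsr #2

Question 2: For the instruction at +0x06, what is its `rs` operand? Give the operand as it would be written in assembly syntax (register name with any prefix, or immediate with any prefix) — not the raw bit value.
$5

@+06  big-endian(2e a0) = 0x2ea0
  top 5b → 0x5 → bor [RR]
  rd@[10:8]=0x6 ⇒ $6
  rs@[7:5]=0x5 ⇒ $5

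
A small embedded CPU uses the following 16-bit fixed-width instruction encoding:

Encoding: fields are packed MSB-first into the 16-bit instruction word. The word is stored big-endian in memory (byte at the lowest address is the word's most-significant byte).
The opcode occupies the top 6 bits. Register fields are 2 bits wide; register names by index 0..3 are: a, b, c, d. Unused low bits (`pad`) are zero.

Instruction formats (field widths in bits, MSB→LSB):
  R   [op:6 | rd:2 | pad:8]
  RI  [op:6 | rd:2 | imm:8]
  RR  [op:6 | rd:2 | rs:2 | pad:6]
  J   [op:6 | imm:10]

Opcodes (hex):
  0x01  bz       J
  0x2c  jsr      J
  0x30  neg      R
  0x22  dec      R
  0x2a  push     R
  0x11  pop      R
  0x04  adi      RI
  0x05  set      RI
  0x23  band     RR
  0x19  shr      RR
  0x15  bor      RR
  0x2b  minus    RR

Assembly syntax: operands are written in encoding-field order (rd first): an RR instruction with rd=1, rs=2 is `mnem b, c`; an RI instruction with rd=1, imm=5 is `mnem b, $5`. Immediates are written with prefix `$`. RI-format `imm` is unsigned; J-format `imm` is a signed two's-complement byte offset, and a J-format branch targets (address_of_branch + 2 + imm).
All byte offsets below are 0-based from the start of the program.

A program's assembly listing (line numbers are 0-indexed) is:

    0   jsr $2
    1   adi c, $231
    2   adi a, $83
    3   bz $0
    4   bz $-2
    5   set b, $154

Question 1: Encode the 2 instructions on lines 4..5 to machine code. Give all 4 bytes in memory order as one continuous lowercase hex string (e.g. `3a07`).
07fe159a

4. bz fields op=0x1:6|imm=-2:10 → word 07feh → 07 fe
5. set fields op=0x5:6|rd=1:2|imm=154:8 → word 159ah → 15 9a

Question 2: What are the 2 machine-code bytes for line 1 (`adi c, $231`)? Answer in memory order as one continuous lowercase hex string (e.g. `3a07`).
1. adi fields op=0x4:6|rd=2:2|imm=231:8 → word 12e7h → 12 e7

12e7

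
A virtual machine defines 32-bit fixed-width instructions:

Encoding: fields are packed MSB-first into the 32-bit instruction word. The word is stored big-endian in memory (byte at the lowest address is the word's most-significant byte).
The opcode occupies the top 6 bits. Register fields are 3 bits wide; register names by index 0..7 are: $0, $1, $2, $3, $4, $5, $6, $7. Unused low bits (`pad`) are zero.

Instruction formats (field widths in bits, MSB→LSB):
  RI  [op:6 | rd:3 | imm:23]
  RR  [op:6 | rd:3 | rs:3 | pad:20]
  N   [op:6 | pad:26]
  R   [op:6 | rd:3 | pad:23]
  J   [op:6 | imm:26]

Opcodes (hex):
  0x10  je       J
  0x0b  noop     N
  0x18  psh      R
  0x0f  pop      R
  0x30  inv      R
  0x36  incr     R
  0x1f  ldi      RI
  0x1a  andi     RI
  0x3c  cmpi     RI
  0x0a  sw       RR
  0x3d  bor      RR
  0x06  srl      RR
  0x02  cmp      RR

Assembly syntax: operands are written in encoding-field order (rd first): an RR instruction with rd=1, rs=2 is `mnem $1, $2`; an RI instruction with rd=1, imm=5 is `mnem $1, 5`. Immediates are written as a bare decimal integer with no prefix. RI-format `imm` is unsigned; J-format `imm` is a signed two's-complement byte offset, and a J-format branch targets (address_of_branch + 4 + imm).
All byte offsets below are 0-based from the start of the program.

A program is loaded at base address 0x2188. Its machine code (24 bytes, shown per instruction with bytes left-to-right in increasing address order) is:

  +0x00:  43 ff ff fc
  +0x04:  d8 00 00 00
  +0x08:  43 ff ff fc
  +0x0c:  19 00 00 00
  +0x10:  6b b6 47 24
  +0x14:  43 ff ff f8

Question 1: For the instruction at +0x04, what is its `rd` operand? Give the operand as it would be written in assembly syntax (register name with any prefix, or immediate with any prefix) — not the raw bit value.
[04] d8 00 00 00 → 0xd8000000
  op=0xd8000000>>26=0x36 ⇒ incr (R)
  rd@[25:23]=0x0 ⇒ $0

$0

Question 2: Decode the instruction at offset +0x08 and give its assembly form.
je -4

@+08  big-endian(43 ff ff fc) = 0x43fffffc
  top 6b → 0x10 → je [J]
  imm@[25:0]=0x3fffffc (s26→-4) ⇒ -4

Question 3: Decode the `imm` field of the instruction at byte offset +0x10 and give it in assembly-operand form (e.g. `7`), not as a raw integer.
+0x10: 6b b6 47 24 ⇒ word 0x6bb64724 (big)
  top 6b → 0x1a → andi [RI]
  rd: (w>>23)&0x7=0x7 → $7
  imm: (w>>0)&0x7fffff=0x364724 → 3557156

3557156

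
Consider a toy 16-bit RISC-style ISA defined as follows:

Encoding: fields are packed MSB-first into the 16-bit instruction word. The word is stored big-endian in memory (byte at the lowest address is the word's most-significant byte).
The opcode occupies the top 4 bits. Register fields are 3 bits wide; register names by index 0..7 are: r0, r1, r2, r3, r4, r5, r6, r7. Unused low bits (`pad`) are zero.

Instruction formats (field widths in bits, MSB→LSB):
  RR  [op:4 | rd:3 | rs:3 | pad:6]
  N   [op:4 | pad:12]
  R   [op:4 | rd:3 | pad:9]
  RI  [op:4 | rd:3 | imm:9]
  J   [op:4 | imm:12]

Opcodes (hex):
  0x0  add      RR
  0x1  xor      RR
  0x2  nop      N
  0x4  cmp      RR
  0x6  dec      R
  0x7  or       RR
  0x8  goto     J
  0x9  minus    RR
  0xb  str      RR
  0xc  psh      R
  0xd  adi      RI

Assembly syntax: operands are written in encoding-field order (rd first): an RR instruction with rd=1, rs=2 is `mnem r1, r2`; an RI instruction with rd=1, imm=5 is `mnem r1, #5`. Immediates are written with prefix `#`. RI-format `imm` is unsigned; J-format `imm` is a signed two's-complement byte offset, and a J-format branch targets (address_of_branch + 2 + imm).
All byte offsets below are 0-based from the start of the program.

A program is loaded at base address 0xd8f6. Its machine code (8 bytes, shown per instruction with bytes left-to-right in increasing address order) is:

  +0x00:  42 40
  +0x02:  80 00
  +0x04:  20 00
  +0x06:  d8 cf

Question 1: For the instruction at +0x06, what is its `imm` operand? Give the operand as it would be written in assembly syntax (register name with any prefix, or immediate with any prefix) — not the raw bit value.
[06] d8 cf → 0xd8cf
  top 4b → 0xd → adi [RI]
  rd@[11:9]=0x4 ⇒ r4
  imm@[8:0]=0xcf ⇒ #207

#207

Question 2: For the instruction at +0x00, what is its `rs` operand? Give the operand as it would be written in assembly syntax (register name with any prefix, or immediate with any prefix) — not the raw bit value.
r1

+0x00: 42 40 ⇒ word 0x4240 (big)
  opcode bits[15:12]=0x4: cmp/RR
  [11:9] rd=1 = r1
  [8:6] rs=1 = r1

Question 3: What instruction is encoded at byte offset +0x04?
nop

+0x04: 20 00 ⇒ word 0x2000 (big)
  op=0x2000>>12=0x2 ⇒ nop (N)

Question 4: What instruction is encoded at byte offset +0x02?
goto #0

[02] 80 00 → 0x8000
  op=0x8000>>12=0x8 ⇒ goto (J)
  imm@[11:0]=0x0 ⇒ #0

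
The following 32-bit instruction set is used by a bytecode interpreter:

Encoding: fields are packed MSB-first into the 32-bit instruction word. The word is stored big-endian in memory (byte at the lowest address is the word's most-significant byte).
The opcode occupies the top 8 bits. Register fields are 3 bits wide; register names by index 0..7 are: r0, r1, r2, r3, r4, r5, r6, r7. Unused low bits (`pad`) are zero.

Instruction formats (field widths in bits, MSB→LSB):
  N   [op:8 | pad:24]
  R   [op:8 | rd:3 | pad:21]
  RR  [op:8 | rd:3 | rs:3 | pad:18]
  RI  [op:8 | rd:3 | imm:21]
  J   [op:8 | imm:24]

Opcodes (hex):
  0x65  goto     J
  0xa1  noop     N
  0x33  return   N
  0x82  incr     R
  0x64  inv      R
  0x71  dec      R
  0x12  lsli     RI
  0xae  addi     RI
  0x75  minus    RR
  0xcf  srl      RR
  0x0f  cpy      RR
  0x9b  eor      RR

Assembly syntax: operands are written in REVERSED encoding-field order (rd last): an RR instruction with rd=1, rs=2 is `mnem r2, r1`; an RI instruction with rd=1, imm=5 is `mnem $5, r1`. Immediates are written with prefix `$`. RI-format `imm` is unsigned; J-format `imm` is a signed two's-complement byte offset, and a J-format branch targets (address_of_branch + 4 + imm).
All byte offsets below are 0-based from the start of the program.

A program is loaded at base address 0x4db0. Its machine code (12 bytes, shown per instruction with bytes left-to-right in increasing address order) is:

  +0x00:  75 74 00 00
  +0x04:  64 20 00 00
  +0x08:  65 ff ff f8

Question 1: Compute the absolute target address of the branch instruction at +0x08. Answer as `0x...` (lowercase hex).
0x4db4

off 0x08: read 65 ff ff f8 as big → 0x65fffff8
  top 8b → 0x65 → goto [J]
  [23:0] imm=16777208 (s24→-8) = $-8
  target = base 0x4db0 + off 0x08 + 4 + imm -8 = 0x4db4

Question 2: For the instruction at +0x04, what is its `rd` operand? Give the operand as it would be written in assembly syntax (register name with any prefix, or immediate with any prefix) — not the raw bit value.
r1

[04] 64 20 00 00 → 0x64200000
  op=0x64200000>>24=0x64 ⇒ inv (R)
  rd: (w>>21)&0x7=0x1 → r1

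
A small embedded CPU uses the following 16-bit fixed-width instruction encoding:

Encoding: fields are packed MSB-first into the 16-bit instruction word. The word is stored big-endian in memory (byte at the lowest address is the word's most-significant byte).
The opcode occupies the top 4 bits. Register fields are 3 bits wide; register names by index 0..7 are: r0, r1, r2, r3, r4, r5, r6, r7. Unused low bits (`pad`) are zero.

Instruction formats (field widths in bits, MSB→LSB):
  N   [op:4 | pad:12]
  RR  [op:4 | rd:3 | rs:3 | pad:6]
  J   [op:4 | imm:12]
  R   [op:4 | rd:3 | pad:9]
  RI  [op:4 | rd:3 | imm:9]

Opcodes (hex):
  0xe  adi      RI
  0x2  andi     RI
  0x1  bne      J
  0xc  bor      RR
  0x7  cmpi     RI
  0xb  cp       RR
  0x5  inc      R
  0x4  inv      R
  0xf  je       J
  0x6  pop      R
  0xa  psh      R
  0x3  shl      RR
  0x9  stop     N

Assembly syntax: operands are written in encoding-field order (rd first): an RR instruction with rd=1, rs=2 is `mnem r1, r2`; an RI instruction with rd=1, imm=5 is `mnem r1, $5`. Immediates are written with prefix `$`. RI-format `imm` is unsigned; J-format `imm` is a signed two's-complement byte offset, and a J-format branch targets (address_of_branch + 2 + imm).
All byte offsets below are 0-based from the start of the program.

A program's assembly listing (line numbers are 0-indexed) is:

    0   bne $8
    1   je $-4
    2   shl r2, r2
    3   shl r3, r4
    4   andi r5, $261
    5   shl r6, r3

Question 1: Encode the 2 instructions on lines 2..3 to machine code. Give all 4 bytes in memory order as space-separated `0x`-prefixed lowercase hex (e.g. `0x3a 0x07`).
line 2 (shl): pack op=0x3:4|rd=2:3|rs=2:3|pad=0:6 = 0x3480; big→ 34 80
line 3 (shl): pack op=0x3:4|rd=3:3|rs=4:3|pad=0:6 = 0x3700; big→ 37 00

0x34 0x80 0x37 0x00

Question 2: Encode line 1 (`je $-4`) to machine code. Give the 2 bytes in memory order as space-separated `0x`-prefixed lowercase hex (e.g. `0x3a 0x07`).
1. je fields op=0xf:4|imm=-4:12 → word fffch → ff fc

0xff 0xfc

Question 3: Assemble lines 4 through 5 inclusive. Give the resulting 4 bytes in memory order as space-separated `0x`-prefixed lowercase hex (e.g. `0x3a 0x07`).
0x2b 0x05 0x3c 0xc0

4. andi fields op=0x2:4|rd=5:3|imm=261:9 → word 2b05h → 2b 05
5. shl fields op=0x3:4|rd=6:3|rs=3:3|pad=0:6 → word 3cc0h → 3c c0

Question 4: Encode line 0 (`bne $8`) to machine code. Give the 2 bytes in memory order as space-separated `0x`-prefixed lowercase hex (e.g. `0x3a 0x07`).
0x10 0x08

line 0 (bne): pack op=0x1:4|imm=8:12 = 0x1008; big→ 10 08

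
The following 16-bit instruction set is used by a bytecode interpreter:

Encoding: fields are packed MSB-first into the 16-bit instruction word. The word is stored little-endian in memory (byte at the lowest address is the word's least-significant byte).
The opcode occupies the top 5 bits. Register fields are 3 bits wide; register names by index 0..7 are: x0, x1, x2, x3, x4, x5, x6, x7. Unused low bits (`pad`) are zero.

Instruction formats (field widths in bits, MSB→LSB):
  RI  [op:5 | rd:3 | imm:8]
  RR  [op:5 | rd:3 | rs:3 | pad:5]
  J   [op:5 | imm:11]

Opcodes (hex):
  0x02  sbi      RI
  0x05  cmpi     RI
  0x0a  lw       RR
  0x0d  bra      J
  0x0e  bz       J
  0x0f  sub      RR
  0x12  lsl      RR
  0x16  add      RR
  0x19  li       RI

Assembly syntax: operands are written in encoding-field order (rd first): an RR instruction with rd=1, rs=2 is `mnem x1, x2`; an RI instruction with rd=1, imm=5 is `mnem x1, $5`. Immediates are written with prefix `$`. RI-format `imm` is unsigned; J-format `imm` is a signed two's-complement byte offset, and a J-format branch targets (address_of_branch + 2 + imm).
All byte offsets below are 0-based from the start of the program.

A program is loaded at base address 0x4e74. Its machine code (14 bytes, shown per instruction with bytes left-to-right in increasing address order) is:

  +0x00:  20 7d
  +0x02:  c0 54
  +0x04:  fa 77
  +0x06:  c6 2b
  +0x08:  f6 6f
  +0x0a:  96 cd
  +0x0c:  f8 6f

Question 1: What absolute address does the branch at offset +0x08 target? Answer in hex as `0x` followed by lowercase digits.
0x4e74

+0x08: f6 6f ⇒ word 0x6ff6 (little)
  op=0x6ff6>>11=0xd ⇒ bra (J)
  imm@[10:0]=0x7f6 (s11→-10) ⇒ $-10
  target = base 0x4e74 + off 0x08 + 2 + imm -10 = 0x4e74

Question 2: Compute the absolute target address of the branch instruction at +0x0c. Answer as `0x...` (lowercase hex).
off 0x0c: read f8 6f as little → 0x6ff8
  top 5b → 0xd → bra [J]
  [10:0] imm=2040 (s11→-8) = $-8
  target = base 0x4e74 + off 0x0c + 2 + imm -8 = 0x4e7a

0x4e7a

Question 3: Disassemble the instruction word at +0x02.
lw x4, x6

+0x02: c0 54 ⇒ word 0x54c0 (little)
  top 5b → 0xa → lw [RR]
  [10:8] rd=4 = x4
  [7:5] rs=6 = x6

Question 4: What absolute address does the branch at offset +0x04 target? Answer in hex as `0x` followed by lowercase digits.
[04] fa 77 → 0x77fa
  op=0x77fa>>11=0xe ⇒ bz (J)
  imm@[10:0]=0x7fa (s11→-6) ⇒ $-6
  target = base 0x4e74 + off 0x04 + 2 + imm -6 = 0x4e74

0x4e74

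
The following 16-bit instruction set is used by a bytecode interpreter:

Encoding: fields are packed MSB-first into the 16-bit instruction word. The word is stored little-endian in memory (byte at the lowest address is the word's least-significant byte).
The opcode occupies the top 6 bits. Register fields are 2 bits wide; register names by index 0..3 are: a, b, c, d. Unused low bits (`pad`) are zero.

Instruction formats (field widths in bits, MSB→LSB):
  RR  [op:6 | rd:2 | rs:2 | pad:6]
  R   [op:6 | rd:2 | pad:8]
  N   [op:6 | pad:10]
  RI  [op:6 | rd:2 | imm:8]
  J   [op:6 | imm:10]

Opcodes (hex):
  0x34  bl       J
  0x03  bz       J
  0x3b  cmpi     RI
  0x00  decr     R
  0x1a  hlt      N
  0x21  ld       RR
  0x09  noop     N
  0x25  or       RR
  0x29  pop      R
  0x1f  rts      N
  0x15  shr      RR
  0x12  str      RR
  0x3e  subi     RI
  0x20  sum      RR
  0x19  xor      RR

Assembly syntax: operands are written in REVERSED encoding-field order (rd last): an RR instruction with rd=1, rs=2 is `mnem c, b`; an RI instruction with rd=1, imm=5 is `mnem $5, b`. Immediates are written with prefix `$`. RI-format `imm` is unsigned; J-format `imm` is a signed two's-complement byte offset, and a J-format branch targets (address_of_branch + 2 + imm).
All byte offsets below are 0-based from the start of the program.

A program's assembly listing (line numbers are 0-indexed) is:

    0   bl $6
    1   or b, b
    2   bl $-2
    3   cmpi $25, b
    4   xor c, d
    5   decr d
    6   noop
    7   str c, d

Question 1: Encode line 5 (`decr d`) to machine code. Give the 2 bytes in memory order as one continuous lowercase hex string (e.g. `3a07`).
5. decr fields op=0x0:6|rd=3:2|pad=0:8 → word 0300h → 00 03

0003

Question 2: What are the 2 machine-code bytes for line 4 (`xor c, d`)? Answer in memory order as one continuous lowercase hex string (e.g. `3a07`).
L4: xor op=0x19:6|rd=3:2|rs=2:2|pad=0:6 ⇒ 0x6780 ⇒ little 80 67

8067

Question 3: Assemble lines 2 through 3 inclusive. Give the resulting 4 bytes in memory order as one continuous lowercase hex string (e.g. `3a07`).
fed319ed

L2: bl op=0x34:6|imm=-2:10 ⇒ 0xd3fe ⇒ little fe d3
L3: cmpi op=0x3b:6|rd=1:2|imm=25:8 ⇒ 0xed19 ⇒ little 19 ed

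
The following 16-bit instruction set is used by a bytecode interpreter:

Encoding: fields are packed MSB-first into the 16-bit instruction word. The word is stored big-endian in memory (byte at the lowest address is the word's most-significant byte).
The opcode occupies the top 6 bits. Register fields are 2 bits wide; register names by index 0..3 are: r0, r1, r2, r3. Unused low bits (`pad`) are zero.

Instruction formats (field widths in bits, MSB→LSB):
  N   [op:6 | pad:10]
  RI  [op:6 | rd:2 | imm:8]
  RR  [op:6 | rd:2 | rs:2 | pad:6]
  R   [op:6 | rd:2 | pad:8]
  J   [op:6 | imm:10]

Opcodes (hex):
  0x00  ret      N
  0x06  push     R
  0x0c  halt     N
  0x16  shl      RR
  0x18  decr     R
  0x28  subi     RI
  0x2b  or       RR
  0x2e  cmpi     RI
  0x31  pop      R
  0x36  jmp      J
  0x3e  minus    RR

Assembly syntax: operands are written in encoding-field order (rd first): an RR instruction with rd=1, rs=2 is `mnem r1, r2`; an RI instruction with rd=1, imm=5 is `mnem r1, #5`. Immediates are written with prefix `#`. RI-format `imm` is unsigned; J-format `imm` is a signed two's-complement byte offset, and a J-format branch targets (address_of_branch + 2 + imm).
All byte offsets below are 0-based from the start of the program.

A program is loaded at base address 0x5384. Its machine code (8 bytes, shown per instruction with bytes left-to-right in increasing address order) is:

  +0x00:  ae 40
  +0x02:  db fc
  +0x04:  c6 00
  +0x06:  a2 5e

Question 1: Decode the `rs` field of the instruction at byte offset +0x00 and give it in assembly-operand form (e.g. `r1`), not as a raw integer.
+0x00: ae 40 ⇒ word 0xae40 (big)
  opcode bits[15:10]=0x2b: or/RR
  rd@[9:8]=0x2 ⇒ r2
  rs@[7:6]=0x1 ⇒ r1

r1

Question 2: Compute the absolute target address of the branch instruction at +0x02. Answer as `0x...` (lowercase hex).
0x5384

+0x02: db fc ⇒ word 0xdbfc (big)
  top 6b → 0x36 → jmp [J]
  imm@[9:0]=0x3fc (s10→-4) ⇒ #-4
  target = base 0x5384 + off 0x02 + 2 + imm -4 = 0x5384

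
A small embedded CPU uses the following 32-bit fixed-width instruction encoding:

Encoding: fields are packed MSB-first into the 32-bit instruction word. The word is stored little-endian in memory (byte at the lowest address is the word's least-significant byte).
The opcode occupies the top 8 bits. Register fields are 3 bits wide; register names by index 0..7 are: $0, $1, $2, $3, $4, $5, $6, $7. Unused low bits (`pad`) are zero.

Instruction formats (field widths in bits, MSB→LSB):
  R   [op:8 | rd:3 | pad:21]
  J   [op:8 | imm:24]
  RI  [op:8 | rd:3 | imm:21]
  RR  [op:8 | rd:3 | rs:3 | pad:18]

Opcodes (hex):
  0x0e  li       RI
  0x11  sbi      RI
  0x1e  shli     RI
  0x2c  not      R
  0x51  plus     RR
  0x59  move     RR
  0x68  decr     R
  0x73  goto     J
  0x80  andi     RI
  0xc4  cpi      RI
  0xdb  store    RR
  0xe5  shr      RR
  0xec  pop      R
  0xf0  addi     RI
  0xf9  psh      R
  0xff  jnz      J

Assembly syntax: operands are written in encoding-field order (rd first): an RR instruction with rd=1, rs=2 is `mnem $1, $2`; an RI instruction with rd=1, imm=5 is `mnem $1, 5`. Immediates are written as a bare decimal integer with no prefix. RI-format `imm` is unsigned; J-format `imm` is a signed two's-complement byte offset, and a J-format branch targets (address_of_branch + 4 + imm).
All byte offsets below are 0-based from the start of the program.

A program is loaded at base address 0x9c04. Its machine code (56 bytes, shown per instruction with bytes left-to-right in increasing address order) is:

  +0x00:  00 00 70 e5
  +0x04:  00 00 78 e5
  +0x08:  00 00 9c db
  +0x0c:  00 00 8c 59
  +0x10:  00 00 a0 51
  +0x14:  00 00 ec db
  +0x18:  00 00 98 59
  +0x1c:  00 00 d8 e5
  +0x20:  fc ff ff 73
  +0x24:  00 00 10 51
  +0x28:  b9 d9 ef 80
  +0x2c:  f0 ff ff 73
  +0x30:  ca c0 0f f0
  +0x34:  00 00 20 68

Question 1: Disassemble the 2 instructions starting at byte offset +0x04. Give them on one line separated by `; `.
shr $3, $6; store $4, $7

@+04  little-endian(00 00 78 e5) = 0xe5780000
  top 8b → 0xe5 → shr [RR]
  [23:21] rd=3 = $3
  [20:18] rs=6 = $6
@+08  little-endian(00 00 9c db) = 0xdb9c0000
  top 8b → 0xdb → store [RR]
  [23:21] rd=4 = $4
  [20:18] rs=7 = $7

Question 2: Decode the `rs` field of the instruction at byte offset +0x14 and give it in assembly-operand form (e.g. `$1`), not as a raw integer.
$3

[14] 00 00 ec db → 0xdbec0000
  opcode bits[31:24]=0xdb: store/RR
  rd: (w>>21)&0x7=0x7 → $7
  rs: (w>>18)&0x7=0x3 → $3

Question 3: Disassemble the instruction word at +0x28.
off 0x28: read b9 d9 ef 80 as little → 0x80efd9b9
  top 8b → 0x80 → andi [RI]
  [23:21] rd=7 = $7
  [20:0] imm=1038777 = 1038777

andi $7, 1038777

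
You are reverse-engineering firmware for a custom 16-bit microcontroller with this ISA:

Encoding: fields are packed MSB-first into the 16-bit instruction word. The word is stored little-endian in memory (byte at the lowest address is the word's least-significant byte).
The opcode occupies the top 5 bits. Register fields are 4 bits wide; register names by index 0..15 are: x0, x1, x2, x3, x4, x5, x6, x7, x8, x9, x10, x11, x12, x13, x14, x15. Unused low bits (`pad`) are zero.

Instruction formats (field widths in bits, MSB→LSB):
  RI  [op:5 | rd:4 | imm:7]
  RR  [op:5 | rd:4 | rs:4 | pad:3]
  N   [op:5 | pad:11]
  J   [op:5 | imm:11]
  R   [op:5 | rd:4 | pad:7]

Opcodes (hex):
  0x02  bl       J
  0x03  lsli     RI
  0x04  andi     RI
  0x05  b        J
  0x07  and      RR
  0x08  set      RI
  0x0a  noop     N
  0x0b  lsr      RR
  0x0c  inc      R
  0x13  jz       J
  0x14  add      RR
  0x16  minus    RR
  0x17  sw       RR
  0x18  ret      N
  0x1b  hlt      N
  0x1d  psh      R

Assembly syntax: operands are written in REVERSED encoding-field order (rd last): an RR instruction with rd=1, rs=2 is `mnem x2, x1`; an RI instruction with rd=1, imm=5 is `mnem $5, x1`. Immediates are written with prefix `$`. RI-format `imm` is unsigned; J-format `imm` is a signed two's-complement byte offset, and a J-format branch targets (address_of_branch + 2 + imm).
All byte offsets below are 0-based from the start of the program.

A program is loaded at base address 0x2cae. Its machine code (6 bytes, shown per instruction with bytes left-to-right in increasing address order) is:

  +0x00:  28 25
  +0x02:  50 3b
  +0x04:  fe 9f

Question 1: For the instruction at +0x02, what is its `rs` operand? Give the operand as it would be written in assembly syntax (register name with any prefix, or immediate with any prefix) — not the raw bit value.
x10

off 0x02: read 50 3b as little → 0x3b50
  op=0x3b50>>11=0x7 ⇒ and (RR)
  [10:7] rd=6 = x6
  [6:3] rs=10 = x10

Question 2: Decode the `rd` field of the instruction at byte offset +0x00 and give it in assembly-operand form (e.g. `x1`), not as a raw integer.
x10

@+00  little-endian(28 25) = 0x2528
  top 5b → 0x4 → andi [RI]
  rd@[10:7]=0xa ⇒ x10
  imm@[6:0]=0x28 ⇒ $40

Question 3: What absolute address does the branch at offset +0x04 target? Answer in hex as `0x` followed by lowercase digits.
0x2cb2

off 0x04: read fe 9f as little → 0x9ffe
  opcode bits[15:11]=0x13: jz/J
  imm@[10:0]=0x7fe (s11→-2) ⇒ $-2
  target = base 0x2cae + off 0x04 + 2 + imm -2 = 0x2cb2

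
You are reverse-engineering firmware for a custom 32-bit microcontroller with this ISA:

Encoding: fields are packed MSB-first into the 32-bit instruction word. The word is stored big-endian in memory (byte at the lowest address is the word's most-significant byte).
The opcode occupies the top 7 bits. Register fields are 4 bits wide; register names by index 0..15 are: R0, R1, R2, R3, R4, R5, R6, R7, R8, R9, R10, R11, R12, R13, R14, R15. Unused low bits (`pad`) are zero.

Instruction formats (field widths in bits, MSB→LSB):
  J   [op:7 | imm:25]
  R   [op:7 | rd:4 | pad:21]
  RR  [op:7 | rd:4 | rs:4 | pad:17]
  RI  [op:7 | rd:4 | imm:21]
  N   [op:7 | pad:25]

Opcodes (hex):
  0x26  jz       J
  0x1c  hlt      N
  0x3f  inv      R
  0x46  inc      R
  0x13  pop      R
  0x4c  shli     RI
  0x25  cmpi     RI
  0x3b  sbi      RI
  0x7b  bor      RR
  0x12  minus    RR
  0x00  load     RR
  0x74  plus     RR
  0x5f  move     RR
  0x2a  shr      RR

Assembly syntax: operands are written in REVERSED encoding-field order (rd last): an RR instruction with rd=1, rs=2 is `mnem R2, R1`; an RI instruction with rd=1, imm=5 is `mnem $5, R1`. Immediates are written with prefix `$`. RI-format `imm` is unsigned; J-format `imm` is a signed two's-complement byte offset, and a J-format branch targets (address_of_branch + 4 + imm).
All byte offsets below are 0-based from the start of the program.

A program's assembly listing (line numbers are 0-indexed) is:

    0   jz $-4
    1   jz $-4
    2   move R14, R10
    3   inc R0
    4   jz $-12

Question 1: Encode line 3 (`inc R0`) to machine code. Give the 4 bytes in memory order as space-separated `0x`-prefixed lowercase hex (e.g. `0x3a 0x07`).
0x8c 0x00 0x00 0x00

L3: inc op=0x46:7|rd=0:4|pad=0:21 ⇒ 0x8c000000 ⇒ big 8c 00 00 00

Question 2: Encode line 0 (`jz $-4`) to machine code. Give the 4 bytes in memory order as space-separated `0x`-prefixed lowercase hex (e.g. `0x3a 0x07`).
L0: jz op=0x26:7|imm=-4:25 ⇒ 0x4dfffffc ⇒ big 4d ff ff fc

0x4d 0xff 0xff 0xfc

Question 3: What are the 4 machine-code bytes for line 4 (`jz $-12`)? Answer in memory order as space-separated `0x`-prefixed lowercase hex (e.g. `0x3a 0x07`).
line 4 (jz): pack op=0x26:7|imm=-12:25 = 0x4dfffff4; big→ 4d ff ff f4

0x4d 0xff 0xff 0xf4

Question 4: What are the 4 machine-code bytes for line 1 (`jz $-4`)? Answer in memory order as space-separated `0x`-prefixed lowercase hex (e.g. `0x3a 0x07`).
0x4d 0xff 0xff 0xfc

1. jz fields op=0x26:7|imm=-4:25 → word 4dfffffch → 4d ff ff fc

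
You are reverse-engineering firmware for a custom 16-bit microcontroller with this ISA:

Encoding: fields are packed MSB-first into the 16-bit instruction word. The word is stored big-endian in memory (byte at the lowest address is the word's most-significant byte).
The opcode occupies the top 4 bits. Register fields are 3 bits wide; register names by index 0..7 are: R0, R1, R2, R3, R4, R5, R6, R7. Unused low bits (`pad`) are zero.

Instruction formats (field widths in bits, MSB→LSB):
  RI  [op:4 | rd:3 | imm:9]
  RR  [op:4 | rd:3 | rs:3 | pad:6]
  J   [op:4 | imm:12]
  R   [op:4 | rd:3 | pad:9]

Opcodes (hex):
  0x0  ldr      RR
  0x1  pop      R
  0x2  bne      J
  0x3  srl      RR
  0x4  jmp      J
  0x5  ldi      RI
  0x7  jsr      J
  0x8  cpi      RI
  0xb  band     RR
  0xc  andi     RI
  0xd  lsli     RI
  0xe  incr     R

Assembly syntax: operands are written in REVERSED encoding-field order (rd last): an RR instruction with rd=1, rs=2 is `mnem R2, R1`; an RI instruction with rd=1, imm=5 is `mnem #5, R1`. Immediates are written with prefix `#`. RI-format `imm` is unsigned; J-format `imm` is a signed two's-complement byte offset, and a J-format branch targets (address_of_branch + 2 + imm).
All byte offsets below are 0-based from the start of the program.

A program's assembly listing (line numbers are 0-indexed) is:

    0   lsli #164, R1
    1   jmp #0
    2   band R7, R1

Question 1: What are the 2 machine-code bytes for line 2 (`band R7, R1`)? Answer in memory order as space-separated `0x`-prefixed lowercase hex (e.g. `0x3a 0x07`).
L2: band op=0xb:4|rd=1:3|rs=7:3|pad=0:6 ⇒ 0xb3c0 ⇒ big b3 c0

0xb3 0xc0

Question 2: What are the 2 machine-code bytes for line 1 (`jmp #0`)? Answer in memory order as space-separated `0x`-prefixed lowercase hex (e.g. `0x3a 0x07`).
line 1 (jmp): pack op=0x4:4|imm=0:12 = 0x4000; big→ 40 00

0x40 0x00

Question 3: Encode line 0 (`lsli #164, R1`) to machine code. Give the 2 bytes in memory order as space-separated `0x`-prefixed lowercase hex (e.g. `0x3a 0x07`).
L0: lsli op=0xd:4|rd=1:3|imm=164:9 ⇒ 0xd2a4 ⇒ big d2 a4

0xd2 0xa4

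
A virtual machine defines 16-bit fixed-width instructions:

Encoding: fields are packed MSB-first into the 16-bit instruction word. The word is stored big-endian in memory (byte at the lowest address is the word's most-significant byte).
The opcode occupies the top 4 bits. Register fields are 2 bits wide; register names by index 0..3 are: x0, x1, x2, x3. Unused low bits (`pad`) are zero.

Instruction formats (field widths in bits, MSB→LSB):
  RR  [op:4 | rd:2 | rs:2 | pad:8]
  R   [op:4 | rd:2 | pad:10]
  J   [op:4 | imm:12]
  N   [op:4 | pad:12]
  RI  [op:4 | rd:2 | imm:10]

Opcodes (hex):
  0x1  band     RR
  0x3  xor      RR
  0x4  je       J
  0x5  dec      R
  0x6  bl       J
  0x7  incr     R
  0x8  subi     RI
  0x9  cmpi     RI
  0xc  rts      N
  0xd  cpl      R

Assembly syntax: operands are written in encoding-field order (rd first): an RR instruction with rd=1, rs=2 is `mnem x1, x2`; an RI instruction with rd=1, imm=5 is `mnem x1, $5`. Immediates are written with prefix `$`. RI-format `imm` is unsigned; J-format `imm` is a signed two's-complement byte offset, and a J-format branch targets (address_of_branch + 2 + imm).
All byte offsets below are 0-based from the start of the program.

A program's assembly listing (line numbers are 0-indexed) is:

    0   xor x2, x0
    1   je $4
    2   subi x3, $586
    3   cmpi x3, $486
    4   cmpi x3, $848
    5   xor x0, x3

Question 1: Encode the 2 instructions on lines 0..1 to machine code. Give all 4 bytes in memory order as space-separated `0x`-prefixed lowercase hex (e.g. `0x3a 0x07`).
line 0 (xor): pack op=0x3:4|rd=2:2|rs=0:2|pad=0:8 = 0x3800; big→ 38 00
line 1 (je): pack op=0x4:4|imm=4:12 = 0x4004; big→ 40 04

0x38 0x00 0x40 0x04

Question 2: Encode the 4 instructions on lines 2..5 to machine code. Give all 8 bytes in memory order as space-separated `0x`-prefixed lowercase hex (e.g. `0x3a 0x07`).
line 2 (subi): pack op=0x8:4|rd=3:2|imm=586:10 = 0x8e4a; big→ 8e 4a
line 3 (cmpi): pack op=0x9:4|rd=3:2|imm=486:10 = 0x9de6; big→ 9d e6
line 4 (cmpi): pack op=0x9:4|rd=3:2|imm=848:10 = 0x9f50; big→ 9f 50
line 5 (xor): pack op=0x3:4|rd=0:2|rs=3:2|pad=0:8 = 0x3300; big→ 33 00

0x8e 0x4a 0x9d 0xe6 0x9f 0x50 0x33 0x00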